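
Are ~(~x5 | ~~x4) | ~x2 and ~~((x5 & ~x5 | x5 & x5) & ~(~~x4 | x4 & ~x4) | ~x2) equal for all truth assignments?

Yes

E1: ~(~x5 | ~~x4) | ~x2
    = x5 & ~x4 | ~x2
E2: ~~((x5 & ~x5 | x5 & x5) & ~(~~x4 | x4 & ~x4) | ~x2)
    = ~~((x5 & ~x5 | x5 & x5) & ~~~x4 | ~x2)
    = ~~(x5 & ~~~x4 | ~x2)
    = ~~(x5 & ~x4 | ~x2)
    = x5 & ~x4 | ~x2
Both reduce to x5 & ~x4 | ~x2, so they are equivalent.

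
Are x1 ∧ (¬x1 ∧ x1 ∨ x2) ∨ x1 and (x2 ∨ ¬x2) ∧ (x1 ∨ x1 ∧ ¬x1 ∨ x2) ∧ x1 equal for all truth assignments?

Yes

E1: x1 ∧ (¬x1 ∧ x1 ∨ x2) ∨ x1
    = x1 ∧ x2 ∨ x1   (complement / identity)
    = x1   (absorption)
E2: (x2 ∨ ¬x2) ∧ (x1 ∨ x1 ∧ ¬x1 ∨ x2) ∧ x1
    = (x1 ∨ x1 ∧ ¬x1 ∨ x2) ∧ x1   (complement / identity)
    = (x1 ∨ x2) ∧ x1   (complement / identity)
    = x1   (absorption)
Both reduce to x1, so they are equivalent.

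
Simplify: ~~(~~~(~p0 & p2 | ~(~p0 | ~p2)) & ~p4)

~p2 & ~p4

~~(~~~(~p0 & p2 | ~(~p0 | ~p2)) & ~p4)
= ~~~(~p0 & p2 | ~(~p0 | ~p2)) & ~p4   [double negation]
= ~~~(~p0 & p2 | p0 & p2) & ~p4   [De Morgan]
= ~(~p0 & p2 | p0 & p2) & ~p4   [double negation]
= ~p2 & ~p4   [distribution]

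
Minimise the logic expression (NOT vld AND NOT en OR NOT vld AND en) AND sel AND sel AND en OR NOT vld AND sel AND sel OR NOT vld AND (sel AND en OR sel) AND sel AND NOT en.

(NOT vld AND NOT en OR NOT vld AND en) AND sel AND sel AND en OR NOT vld AND sel AND sel OR NOT vld AND (sel AND en OR sel) AND sel AND NOT en
= (NOT vld AND NOT en OR NOT vld AND en) AND sel AND sel AND en OR NOT vld AND sel AND sel OR NOT vld AND sel AND sel AND NOT en
= NOT vld AND sel AND sel AND en OR NOT vld AND sel AND sel OR NOT vld AND sel AND sel AND NOT en
= NOT vld AND sel AND sel AND en OR NOT vld AND sel AND sel
= NOT vld AND sel AND sel
= NOT vld AND sel

NOT vld AND sel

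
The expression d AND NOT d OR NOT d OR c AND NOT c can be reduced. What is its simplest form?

d AND NOT d OR NOT d OR c AND NOT c
= d AND NOT d OR NOT d   [complement / identity]
= NOT d   [complement / identity]

NOT d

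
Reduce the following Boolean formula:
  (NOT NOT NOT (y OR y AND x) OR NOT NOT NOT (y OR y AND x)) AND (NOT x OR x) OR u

(NOT NOT NOT (y OR y AND x) OR NOT NOT NOT (y OR y AND x)) AND (NOT x OR x) OR u
= NOT NOT NOT (y OR y AND x) AND (NOT x OR x) OR u   — idempotence
= NOT (y OR y AND x) AND (NOT x OR x) OR u   — double negation
= NOT (y OR y AND x) OR u   — complement / identity
= NOT y OR u   — absorption

NOT y OR u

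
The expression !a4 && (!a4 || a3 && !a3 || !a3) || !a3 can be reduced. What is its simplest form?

!a4 || !a3

!a4 && (!a4 || a3 && !a3 || !a3) || !a3
= !a4 && (!a4 || !a3) || !a3
= !a4 || !a3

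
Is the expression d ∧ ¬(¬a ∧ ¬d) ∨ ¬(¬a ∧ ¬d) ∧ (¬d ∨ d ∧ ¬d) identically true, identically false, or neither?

d ∧ ¬(¬a ∧ ¬d) ∨ ¬(¬a ∧ ¬d) ∧ (¬d ∨ d ∧ ¬d)
= d ∧ ¬(¬a ∧ ¬d) ∨ ¬(¬a ∧ ¬d) ∧ ¬d   (complement / identity)
= ¬(¬a ∧ ¬d)   (distribution)
= a ∨ d   (De Morgan)
This depends on a, d, so it is not a constant.

neither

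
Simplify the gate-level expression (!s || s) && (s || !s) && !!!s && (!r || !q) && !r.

(!s || s) && (s || !s) && !!!s && (!r || !q) && !r
= (!s || s) && (s || !s) && !!!s && !r
= (!s || s) && !!!s && !r
= !!!s && !r
= !s && !r

!s && !r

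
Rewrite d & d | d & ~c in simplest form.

d

d & d | d & ~c
= (d | ~c) & d   [distribution]
= d   [absorption]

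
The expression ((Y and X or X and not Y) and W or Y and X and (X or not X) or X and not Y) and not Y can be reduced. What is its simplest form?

X and not Y

((Y and X or X and not Y) and W or Y and X and (X or not X) or X and not Y) and not Y
= ((Y and X or X and not Y) and W or Y and X or X and not Y) and not Y   [complement / identity]
= (Y and X or X and not Y) and not Y   [absorption]
= X and not Y   [distribution]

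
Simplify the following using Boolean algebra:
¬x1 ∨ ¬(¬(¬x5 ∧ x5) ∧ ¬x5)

¬x1 ∨ ¬(¬(¬x5 ∧ x5) ∧ ¬x5)
= ¬x1 ∨ ¬x5 ∧ x5 ∨ x5   (De Morgan)
= ¬x1 ∨ x5   (complement / identity)

¬x1 ∨ x5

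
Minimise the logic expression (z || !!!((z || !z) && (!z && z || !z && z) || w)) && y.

(z || !!!((z || !z) && (!z && z || !z && z) || w)) && y
= (z || !!!((z || !z) && !z && z || w)) && y   (idempotence)
= (z || !!!(!z && z || w)) && y   (complement / identity)
= (z || !!!w) && y   (complement / identity)
= (z || !w) && y   (double negation)

(z || !w) && y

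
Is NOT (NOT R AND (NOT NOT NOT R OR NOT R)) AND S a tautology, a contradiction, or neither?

NOT (NOT R AND (NOT NOT NOT R OR NOT R)) AND S
= NOT (NOT R AND (NOT R OR NOT R)) AND S   — double negation
= NOT (NOT R AND NOT R) AND S   — idempotence
= NOT NOT R AND S   — idempotence
= R AND S   — double negation
This depends on R, S, so it is not a constant.

neither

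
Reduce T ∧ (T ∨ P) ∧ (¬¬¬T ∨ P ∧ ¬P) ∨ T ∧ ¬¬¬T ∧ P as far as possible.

False

T ∧ (T ∨ P) ∧ (¬¬¬T ∨ P ∧ ¬P) ∨ T ∧ ¬¬¬T ∧ P
= T ∧ (T ∨ P) ∧ ¬¬¬T ∨ T ∧ ¬¬¬T ∧ P   (complement / identity)
= T ∧ ¬¬¬T ∨ T ∧ ¬¬¬T ∧ P   (absorption)
= T ∧ ¬¬¬T   (absorption)
= T ∧ ¬T   (double negation)
= False   (complement)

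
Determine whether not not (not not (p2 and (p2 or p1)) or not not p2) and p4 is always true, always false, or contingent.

not not (not not (p2 and (p2 or p1)) or not not p2) and p4
= not (not (p2 and (p2 or p1)) and not p2) and p4
= not (not p2 and not p2) and p4
= (p2 or p2) and p4
= p2 and p4
This depends on p2, p4, so it is not a constant.

contingent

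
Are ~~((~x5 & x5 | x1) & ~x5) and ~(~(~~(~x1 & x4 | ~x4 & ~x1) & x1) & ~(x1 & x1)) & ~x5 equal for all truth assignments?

Yes

E1: ~~((~x5 & x5 | x1) & ~x5)
    = (~x5 & x5 | x1) & ~x5   [double negation]
    = x1 & ~x5   [complement / identity]
E2: ~(~(~~(~x1 & x4 | ~x4 & ~x1) & x1) & ~(x1 & x1)) & ~x5
    = ~(~((~x1 & x4 | ~x4 & ~x1) & x1) & ~(x1 & x1)) & ~x5   [double negation]
    = ((~x1 & x4 | ~x4 & ~x1) & x1 | x1 & x1) & ~x5   [De Morgan]
    = (~x1 & x1 | x1 & x1) & ~x5   [distribution]
    = x1 & ~x5   [distribution]
Both reduce to x1 & ~x5, so they are equivalent.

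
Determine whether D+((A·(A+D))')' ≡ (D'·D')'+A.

Yes

E1: D+((A·(A+D))')'
    = D+A·(A+D)   — double negation
    = D+A   — absorption
E2: (D'·D')'+A
    = D+D+A   — De Morgan
    = D+A   — idempotence
Both reduce to D+A, so they are equivalent.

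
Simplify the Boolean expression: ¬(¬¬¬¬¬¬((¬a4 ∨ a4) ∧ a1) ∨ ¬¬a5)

¬a1 ∧ ¬a5

¬(¬¬¬¬¬¬((¬a4 ∨ a4) ∧ a1) ∨ ¬¬a5)
= ¬¬¬¬¬((¬a4 ∨ a4) ∧ a1) ∧ ¬a5   [De Morgan]
= ¬¬¬((¬a4 ∨ a4) ∧ a1) ∧ ¬a5   [double negation]
= ¬((¬a4 ∨ a4) ∧ a1) ∧ ¬a5   [double negation]
= ¬a1 ∧ ¬a5   [complement / identity]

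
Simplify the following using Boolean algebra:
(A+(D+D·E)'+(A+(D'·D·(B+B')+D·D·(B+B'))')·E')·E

(A+D')·E

(A+(D+D·E)'+(A+(D'·D·(B+B')+D·D·(B+B'))')·E')·E
= (A+D'+(A+(D'·D·(B+B')+D·D·(B+B'))')·E')·E   [absorption]
= (A+D'+(A+(D·(B+B'))')·E')·E   [distribution]
= (A+D'+(A+D')·E')·E   [complement / identity]
= (A+D')·E   [absorption]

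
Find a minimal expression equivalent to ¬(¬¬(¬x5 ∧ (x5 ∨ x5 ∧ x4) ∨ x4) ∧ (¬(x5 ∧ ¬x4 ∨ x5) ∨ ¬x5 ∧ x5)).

¬(¬¬(¬x5 ∧ (x5 ∨ x5 ∧ x4) ∨ x4) ∧ (¬(x5 ∧ ¬x4 ∨ x5) ∨ ¬x5 ∧ x5))
= ¬(¬¬(¬x5 ∧ (x5 ∨ x5 ∧ x4) ∨ x4) ∧ ¬(x5 ∧ ¬x4 ∨ x5))   [complement / identity]
= ¬(¬x5 ∧ (x5 ∨ x5 ∧ x4) ∨ x4) ∨ x5 ∧ ¬x4 ∨ x5   [De Morgan]
= ¬(¬x5 ∧ x5 ∨ x4) ∨ x5 ∧ ¬x4 ∨ x5   [absorption]
= ¬(¬x5 ∧ x5 ∨ x4) ∨ x5   [absorption]
= ¬x4 ∨ x5   [complement / identity]

¬x4 ∨ x5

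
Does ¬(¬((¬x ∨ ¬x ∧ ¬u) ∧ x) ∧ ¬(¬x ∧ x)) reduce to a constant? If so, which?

yes, False

¬(¬((¬x ∨ ¬x ∧ ¬u) ∧ x) ∧ ¬(¬x ∧ x))
= (¬x ∨ ¬x ∧ ¬u) ∧ x ∨ ¬x ∧ x
= ¬x ∧ x ∨ ¬x ∧ x
= ¬x ∧ x
= False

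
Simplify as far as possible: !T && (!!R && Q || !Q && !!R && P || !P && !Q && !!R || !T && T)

!T && (!!R && Q || !Q && !!R && P || !P && !Q && !!R || !T && T)
= !T && (!!R && Q || !Q && !!R || !T && T)
= !T && (!!R && Q || !Q && !!R)
= !T && !!R
= !T && R

!T && R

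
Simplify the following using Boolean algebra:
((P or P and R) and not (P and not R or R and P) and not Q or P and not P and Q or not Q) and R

not Q and R

((P or P and R) and not (P and not R or R and P) and not Q or P and not P and Q or not Q) and R
= (P and not (P and not R or R and P) and not Q or P and not P and Q or not Q) and R
= (P and not P and not Q or P and not P and Q or not Q) and R
= (P and not P or not Q) and R
= not Q and R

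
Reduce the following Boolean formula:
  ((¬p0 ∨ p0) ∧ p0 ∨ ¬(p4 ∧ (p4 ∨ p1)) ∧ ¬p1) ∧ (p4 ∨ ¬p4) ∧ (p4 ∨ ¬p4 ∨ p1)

((¬p0 ∨ p0) ∧ p0 ∨ ¬(p4 ∧ (p4 ∨ p1)) ∧ ¬p1) ∧ (p4 ∨ ¬p4) ∧ (p4 ∨ ¬p4 ∨ p1)
= ((¬p0 ∨ p0) ∧ p0 ∨ ¬(p4 ∧ (p4 ∨ p1)) ∧ ¬p1) ∧ (p4 ∨ ¬p4)   (absorption)
= ((¬p0 ∨ p0) ∧ p0 ∨ ¬p4 ∧ ¬p1) ∧ (p4 ∨ ¬p4)   (absorption)
= (p0 ∨ ¬p4 ∧ ¬p1) ∧ (p4 ∨ ¬p4)   (complement / identity)
= p0 ∨ ¬p4 ∧ ¬p1   (complement / identity)

p0 ∨ ¬p4 ∧ ¬p1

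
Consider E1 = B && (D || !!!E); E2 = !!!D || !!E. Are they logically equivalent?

E1: B && (D || !!!E)
    = B && (D || !E)
E2: !!!D || !!E
    = !!!D || E
    = !D || E
These differ: at B=0, D=0, E=1, E1 = 0 but E2 = 1.

No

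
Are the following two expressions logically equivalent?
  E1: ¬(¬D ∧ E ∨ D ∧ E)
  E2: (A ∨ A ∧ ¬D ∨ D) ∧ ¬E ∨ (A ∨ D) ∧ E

No

E1: ¬(¬D ∧ E ∨ D ∧ E)
    = ¬E   — distribution
E2: (A ∨ A ∧ ¬D ∨ D) ∧ ¬E ∨ (A ∨ D) ∧ E
    = (A ∨ D) ∧ ¬E ∨ (A ∨ D) ∧ E   — absorption
    = A ∨ D   — distribution
These differ: at A=0, D=1, E=1, E1 = 0 but E2 = 1.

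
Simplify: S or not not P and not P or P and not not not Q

S or not not P and not P or P and not not not Q
= S or not not P and not P or P and not Q   [double negation]
= S or P and not P or P and not Q   [double negation]
= S or P and not Q   [complement / identity]

S or P and not Q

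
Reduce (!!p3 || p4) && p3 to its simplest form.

(!!p3 || p4) && p3
= (p3 || p4) && p3   (double negation)
= p3   (absorption)

p3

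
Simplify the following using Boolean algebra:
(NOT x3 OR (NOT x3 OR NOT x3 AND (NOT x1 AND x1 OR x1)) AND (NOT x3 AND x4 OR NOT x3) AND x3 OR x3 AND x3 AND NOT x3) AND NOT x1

(NOT x3 OR (NOT x3 OR NOT x3 AND (NOT x1 AND x1 OR x1)) AND (NOT x3 AND x4 OR NOT x3) AND x3 OR x3 AND x3 AND NOT x3) AND NOT x1
= (NOT x3 OR ((NOT x3 OR NOT x3 AND (NOT x1 AND x1 OR x1)) AND (NOT x3 AND x4 OR NOT x3) OR x3 AND NOT x3) AND x3) AND NOT x1   [distribution]
= (NOT x3 OR ((NOT x3 OR NOT x3 AND (NOT x1 AND x1 OR x1)) AND NOT x3 OR x3 AND NOT x3) AND x3) AND NOT x1   [absorption]
= (NOT x3 OR ((NOT x3 OR NOT x3 AND x1) AND NOT x3 OR x3 AND NOT x3) AND x3) AND NOT x1   [complement / identity]
= (NOT x3 OR (NOT x3 AND NOT x3 OR x3 AND NOT x3) AND x3) AND NOT x1   [absorption]
= (NOT x3 OR NOT x3 AND x3) AND NOT x1   [distribution]
= NOT x3 AND NOT x1   [complement / identity]

NOT x3 AND NOT x1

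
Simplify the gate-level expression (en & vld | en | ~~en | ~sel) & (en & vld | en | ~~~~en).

en

(en & vld | en | ~~en | ~sel) & (en & vld | en | ~~~~en)
= (en & vld | en | ~~en | ~sel) & (en & vld | en | ~~en)
= en & vld | en | ~~en
= en | ~~en
= en | en
= en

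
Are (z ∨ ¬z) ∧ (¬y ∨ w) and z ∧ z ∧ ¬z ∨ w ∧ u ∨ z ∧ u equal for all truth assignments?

No

E1: (z ∨ ¬z) ∧ (¬y ∨ w)
    = ¬y ∨ w   (complement / identity)
E2: z ∧ z ∧ ¬z ∨ w ∧ u ∨ z ∧ u
    = z ∧ ¬z ∨ w ∧ u ∨ z ∧ u   (idempotence)
    = w ∧ u ∨ z ∧ u   (complement / identity)
    = u ∧ (w ∨ z)   (distribution)
These differ: at u=0, w=1, y=0, z=0, E1 = 1 but E2 = 0.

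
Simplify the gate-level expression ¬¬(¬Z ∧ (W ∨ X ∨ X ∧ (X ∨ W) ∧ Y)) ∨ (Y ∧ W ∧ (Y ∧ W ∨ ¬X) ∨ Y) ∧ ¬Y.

¬¬(¬Z ∧ (W ∨ X ∨ X ∧ (X ∨ W) ∧ Y)) ∨ (Y ∧ W ∧ (Y ∧ W ∨ ¬X) ∨ Y) ∧ ¬Y
= ¬Z ∧ (W ∨ X ∨ X ∧ (X ∨ W) ∧ Y) ∨ (Y ∧ W ∧ (Y ∧ W ∨ ¬X) ∨ Y) ∧ ¬Y   [double negation]
= ¬Z ∧ (W ∨ X ∨ X ∧ Y) ∨ (Y ∧ W ∧ (Y ∧ W ∨ ¬X) ∨ Y) ∧ ¬Y   [absorption]
= ¬Z ∧ (W ∨ X ∨ X ∧ Y) ∨ (Y ∧ W ∨ Y) ∧ ¬Y   [absorption]
= ¬Z ∧ (W ∨ X ∨ X ∧ Y) ∨ Y ∧ ¬Y   [absorption]
= ¬Z ∧ (W ∨ X ∨ X ∧ Y)   [complement / identity]
= ¬Z ∧ (W ∨ X)   [absorption]

¬Z ∧ (W ∨ X)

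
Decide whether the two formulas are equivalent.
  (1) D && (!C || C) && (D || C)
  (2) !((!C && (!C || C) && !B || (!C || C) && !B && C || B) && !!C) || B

E1: D && (!C || C) && (D || C)
    = D && (D || C)   (complement / identity)
    = D   (absorption)
E2: !((!C && (!C || C) && !B || (!C || C) && !B && C || B) && !!C) || B
    = !(((!C || C) && !B || B) && !!C) || B   (distribution)
    = !((!B || B) && !!C) || B   (complement / identity)
    = !((!B || B) && C) || B   (double negation)
    = !C || B   (complement / identity)
These differ: at B=1, C=0, D=0, E1 = 0 but E2 = 1.

No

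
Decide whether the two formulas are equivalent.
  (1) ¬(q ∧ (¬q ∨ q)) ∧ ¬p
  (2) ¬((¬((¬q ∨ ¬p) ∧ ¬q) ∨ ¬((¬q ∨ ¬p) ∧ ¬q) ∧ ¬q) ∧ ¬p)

No

E1: ¬(q ∧ (¬q ∨ q)) ∧ ¬p
    = ¬q ∧ ¬p   (complement / identity)
E2: ¬((¬((¬q ∨ ¬p) ∧ ¬q) ∨ ¬((¬q ∨ ¬p) ∧ ¬q) ∧ ¬q) ∧ ¬p)
    = ¬(¬((¬q ∨ ¬p) ∧ ¬q) ∧ ¬p)   (absorption)
    = ¬(¬¬q ∧ ¬p)   (absorption)
    = ¬q ∨ p   (De Morgan)
These differ: at p=1, q=0, E1 = 0 but E2 = 1.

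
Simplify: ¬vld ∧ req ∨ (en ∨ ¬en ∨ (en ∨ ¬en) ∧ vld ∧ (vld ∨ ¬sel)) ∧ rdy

¬vld ∧ req ∨ rdy

¬vld ∧ req ∨ (en ∨ ¬en ∨ (en ∨ ¬en) ∧ vld ∧ (vld ∨ ¬sel)) ∧ rdy
= ¬vld ∧ req ∨ (en ∨ ¬en ∨ (en ∨ ¬en) ∧ vld) ∧ rdy   — absorption
= ¬vld ∧ req ∨ (en ∨ ¬en) ∧ rdy   — absorption
= ¬vld ∧ req ∨ rdy   — complement / identity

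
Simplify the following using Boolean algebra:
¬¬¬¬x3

x3

¬¬¬¬x3
= ¬¬x3   [double negation]
= x3   [double negation]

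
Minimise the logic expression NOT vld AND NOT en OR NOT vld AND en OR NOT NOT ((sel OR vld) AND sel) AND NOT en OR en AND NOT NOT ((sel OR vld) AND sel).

NOT vld OR sel

NOT vld AND NOT en OR NOT vld AND en OR NOT NOT ((sel OR vld) AND sel) AND NOT en OR en AND NOT NOT ((sel OR vld) AND sel)
= NOT vld AND NOT en OR NOT vld AND en OR NOT NOT ((sel OR vld) AND sel)
= NOT vld OR NOT NOT ((sel OR vld) AND sel)
= NOT vld OR NOT NOT sel
= NOT vld OR sel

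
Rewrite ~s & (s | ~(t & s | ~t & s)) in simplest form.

~s

~s & (s | ~(t & s | ~t & s))
= ~s & (s | ~s)
= ~s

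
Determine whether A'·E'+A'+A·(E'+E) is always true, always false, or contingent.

A'·E'+A'+A·(E'+E)
= A'+A·(E'+E)
= A'+A
= 1

always true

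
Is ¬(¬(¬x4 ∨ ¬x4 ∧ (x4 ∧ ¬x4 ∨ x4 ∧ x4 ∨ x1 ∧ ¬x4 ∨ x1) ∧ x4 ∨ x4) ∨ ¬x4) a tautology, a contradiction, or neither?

neither

¬(¬(¬x4 ∨ ¬x4 ∧ (x4 ∧ ¬x4 ∨ x4 ∧ x4 ∨ x1 ∧ ¬x4 ∨ x1) ∧ x4 ∨ x4) ∨ ¬x4)
= ¬(¬(¬x4 ∨ ¬x4 ∧ (x4 ∧ ¬x4 ∨ x4 ∧ x4 ∨ x1) ∧ x4 ∨ x4) ∨ ¬x4)
= ¬(¬(¬x4 ∨ ¬x4 ∧ (x4 ∨ x1) ∧ x4 ∨ x4) ∨ ¬x4)
= ¬(¬(¬x4 ∨ ¬x4 ∧ x4 ∨ x4) ∨ ¬x4)
= (¬x4 ∨ ¬x4 ∧ x4 ∨ x4) ∧ x4
= (¬x4 ∨ x4) ∧ x4
= x4
This depends on x4, so it is not a constant.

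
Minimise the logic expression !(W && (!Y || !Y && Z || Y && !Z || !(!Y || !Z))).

!W

!(W && (!Y || !Y && Z || Y && !Z || !(!Y || !Z)))
= !(W && (!Y || !Y && Z || Y && !Z || Y && Z))   — De Morgan
= !(W && (!Y || Y && !Z || Y && Z))   — absorption
= !(W && (!Y || Y))   — distribution
= !W   — complement / identity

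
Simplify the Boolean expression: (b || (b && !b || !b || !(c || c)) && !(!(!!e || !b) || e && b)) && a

a

(b || (b && !b || !b || !(c || c)) && !(!(!!e || !b) || e && b)) && a
= (b || (!b || !(c || c)) && !(!(!!e || !b) || e && b)) && a
= (b || (!b || !(c || c)) && !(!e && b || e && b)) && a
= (b || (!b || !c) && !(!e && b || e && b)) && a
= (b || (!b || !c) && !b) && a
= (b || !b) && a
= a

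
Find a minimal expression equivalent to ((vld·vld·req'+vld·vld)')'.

((vld·vld·req'+vld·vld)')'
= ((vld·vld)')'   [absorption]
= vld·vld   [double negation]
= vld   [idempotence]

vld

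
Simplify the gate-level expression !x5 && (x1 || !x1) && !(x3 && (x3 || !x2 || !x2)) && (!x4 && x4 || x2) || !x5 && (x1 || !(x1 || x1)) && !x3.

!x5 && !x3

!x5 && (x1 || !x1) && !(x3 && (x3 || !x2 || !x2)) && (!x4 && x4 || x2) || !x5 && (x1 || !(x1 || x1)) && !x3
= !x5 && (x1 || !x1) && !(x3 && (x3 || !x2)) && (!x4 && x4 || x2) || !x5 && (x1 || !(x1 || x1)) && !x3   (idempotence)
= !x5 && (x1 || !x1) && !x3 && (!x4 && x4 || x2) || !x5 && (x1 || !(x1 || x1)) && !x3   (absorption)
= !x5 && (x1 || !x1) && !x3 && x2 || !x5 && (x1 || !(x1 || x1)) && !x3   (complement / identity)
= !x5 && (x1 || !x1) && !x3 && x2 || !x5 && (x1 || !x1) && !x3   (idempotence)
= !x5 && (x1 || !x1) && !x3   (absorption)
= !x5 && !x3   (complement / identity)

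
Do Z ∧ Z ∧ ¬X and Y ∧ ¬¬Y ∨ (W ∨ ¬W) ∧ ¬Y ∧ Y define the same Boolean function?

No

E1: Z ∧ Z ∧ ¬X
    = Z ∧ ¬X   (idempotence)
E2: Y ∧ ¬¬Y ∨ (W ∨ ¬W) ∧ ¬Y ∧ Y
    = Y ∧ ¬¬Y ∨ ¬Y ∧ Y   (complement / identity)
    = Y ∧ Y ∨ ¬Y ∧ Y   (double negation)
    = Y   (distribution)
These differ: at W=0, X=0, Y=1, Z=0, E1 = 0 but E2 = 1.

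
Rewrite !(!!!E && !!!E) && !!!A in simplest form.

!(!!!E && !!!E) && !!!A
= !(!!!E && !E) && !!!A   [double negation]
= !(!!!E && !E) && !A   [double negation]
= !(!E && !E) && !A   [double negation]
= (E || E) && !A   [De Morgan]
= E && !A   [idempotence]

E && !A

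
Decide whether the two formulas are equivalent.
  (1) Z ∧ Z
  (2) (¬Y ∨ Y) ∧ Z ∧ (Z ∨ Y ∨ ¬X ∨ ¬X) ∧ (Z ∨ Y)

Yes

E1: Z ∧ Z
    = Z   (idempotence)
E2: (¬Y ∨ Y) ∧ Z ∧ (Z ∨ Y ∨ ¬X ∨ ¬X) ∧ (Z ∨ Y)
    = Z ∧ (Z ∨ Y ∨ ¬X ∨ ¬X) ∧ (Z ∨ Y)   (complement / identity)
    = Z ∧ (Z ∨ Y ∨ ¬X) ∧ (Z ∨ Y)   (idempotence)
    = Z ∧ (Z ∨ Y)   (absorption)
    = Z   (absorption)
Both reduce to Z, so they are equivalent.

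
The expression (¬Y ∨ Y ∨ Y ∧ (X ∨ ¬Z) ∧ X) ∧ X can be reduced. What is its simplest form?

X

(¬Y ∨ Y ∨ Y ∧ (X ∨ ¬Z) ∧ X) ∧ X
= (¬Y ∨ Y ∨ Y ∧ X) ∧ X   — absorption
= (¬Y ∨ Y) ∧ X   — absorption
= X   — complement / identity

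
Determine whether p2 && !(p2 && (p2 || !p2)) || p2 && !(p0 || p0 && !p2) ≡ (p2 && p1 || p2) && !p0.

Yes

E1: p2 && !(p2 && (p2 || !p2)) || p2 && !(p0 || p0 && !p2)
    = p2 && !p2 || p2 && !(p0 || p0 && !p2)   (complement / identity)
    = p2 && !(p0 || p0 && !p2)   (complement / identity)
    = p2 && !p0   (absorption)
E2: (p2 && p1 || p2) && !p0
    = p2 && !p0   (absorption)
Both reduce to p2 && !p0, so they are equivalent.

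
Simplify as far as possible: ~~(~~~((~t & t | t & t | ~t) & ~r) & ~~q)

r & q

~~(~~~((~t & t | t & t | ~t) & ~r) & ~~q)
= ~(~~((~t & t | t & t | ~t) & ~r) | ~q)   (De Morgan)
= ~(~~((t | ~t) & ~r) | ~q)   (distribution)
= ~((t | ~t) & ~r | ~q)   (double negation)
= ~(~r | ~q)   (complement / identity)
= r & q   (De Morgan)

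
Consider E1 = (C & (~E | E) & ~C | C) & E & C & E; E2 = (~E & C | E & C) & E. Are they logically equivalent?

E1: (C & (~E | E) & ~C | C) & E & C & E
    = (C & ~C | C) & E & C & E
    = C & E & C & E
    = C & E
E2: (~E & C | E & C) & E
    = C & E
Both reduce to C & E, so they are equivalent.

Yes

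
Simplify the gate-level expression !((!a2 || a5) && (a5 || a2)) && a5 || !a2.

!((!a2 || a5) && (a5 || a2)) && a5 || !a2
= !(!a2 && a2 || a5) && a5 || !a2   [distribution]
= !a5 && a5 || !a2   [complement / identity]
= !a2   [complement / identity]

!a2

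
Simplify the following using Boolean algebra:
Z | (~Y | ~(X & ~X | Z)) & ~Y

Z | ~Y

Z | (~Y | ~(X & ~X | Z)) & ~Y
= Z | (~Y | ~Z) & ~Y   [complement / identity]
= Z | ~Y   [absorption]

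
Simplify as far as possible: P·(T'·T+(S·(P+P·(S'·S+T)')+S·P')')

P·(T'·T+(S·(P+P·(S'·S+T)')+S·P')')
= P·(S·(P+P·(S'·S+T)')+S·P')'   (complement / identity)
= P·(S·(P+P·T')+S·P')'   (complement / identity)
= P·(S·P+S·P')'   (absorption)
= P·S'   (distribution)

P·S'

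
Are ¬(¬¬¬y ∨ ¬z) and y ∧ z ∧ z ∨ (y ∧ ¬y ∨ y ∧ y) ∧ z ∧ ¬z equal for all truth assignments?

Yes

E1: ¬(¬¬¬y ∨ ¬z)
    = ¬(¬y ∨ ¬z)   [double negation]
    = y ∧ z   [De Morgan]
E2: y ∧ z ∧ z ∨ (y ∧ ¬y ∨ y ∧ y) ∧ z ∧ ¬z
    = y ∧ z ∧ z ∨ y ∧ z ∧ ¬z   [distribution]
    = y ∧ z   [distribution]
Both reduce to y ∧ z, so they are equivalent.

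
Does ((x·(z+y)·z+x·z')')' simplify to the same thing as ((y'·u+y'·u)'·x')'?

No

E1: ((x·(z+y)·z+x·z')')'
    = x·(z+y)·z+x·z'   — double negation
    = x·z+x·z'   — absorption
    = x   — distribution
E2: ((y'·u+y'·u)'·x')'
    = y'·u+y'·u+x   — De Morgan
    = y'·u+x   — idempotence
These differ: at u=1, x=0, y=0, z=0, E1 = 0 but E2 = 1.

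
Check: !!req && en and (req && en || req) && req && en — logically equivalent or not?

E1: !!req && en
    = req && en   [double negation]
E2: (req && en || req) && req && en
    = req && en   [absorption]
Both reduce to req && en, so they are equivalent.

Yes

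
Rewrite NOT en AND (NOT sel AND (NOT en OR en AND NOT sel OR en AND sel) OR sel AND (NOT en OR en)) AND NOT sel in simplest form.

NOT en AND NOT sel

NOT en AND (NOT sel AND (NOT en OR en AND NOT sel OR en AND sel) OR sel AND (NOT en OR en)) AND NOT sel
= NOT en AND (NOT sel AND (NOT en OR en) OR sel AND (NOT en OR en)) AND NOT sel   [distribution]
= NOT en AND (NOT en OR en) AND NOT sel   [distribution]
= NOT en AND NOT sel   [complement / identity]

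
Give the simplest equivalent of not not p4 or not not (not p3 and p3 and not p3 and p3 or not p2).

not not p4 or not not (not p3 and p3 and not p3 and p3 or not p2)
= not not p4 or not not (not p3 and p3 or not p2)   (idempotence)
= not not p4 or not not not p2   (complement / identity)
= p4 or not not not p2   (double negation)
= p4 or not p2   (double negation)

p4 or not p2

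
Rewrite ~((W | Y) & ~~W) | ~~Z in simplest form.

~W | Z

~((W | Y) & ~~W) | ~~Z
= ~((W | Y) & W) | ~~Z   [double negation]
= ~((W | Y) & W) | Z   [double negation]
= ~W | Z   [absorption]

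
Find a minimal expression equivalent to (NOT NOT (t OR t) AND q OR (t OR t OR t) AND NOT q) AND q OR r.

t AND q OR r

(NOT NOT (t OR t) AND q OR (t OR t OR t) AND NOT q) AND q OR r
= (NOT NOT (t OR t) AND q OR (t OR t) AND NOT q) AND q OR r   [idempotence]
= ((t OR t) AND q OR (t OR t) AND NOT q) AND q OR r   [double negation]
= (t OR t) AND q OR r   [distribution]
= t AND q OR r   [idempotence]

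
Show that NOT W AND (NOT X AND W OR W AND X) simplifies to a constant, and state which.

NOT W AND (NOT X AND W OR W AND X)
= NOT W AND W   (distribution)
= FALSE   (complement)

FALSE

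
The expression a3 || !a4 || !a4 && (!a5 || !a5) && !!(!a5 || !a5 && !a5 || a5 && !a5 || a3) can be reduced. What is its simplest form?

a3 || !a4 || !a4 && (!a5 || !a5) && !!(!a5 || !a5 && !a5 || a5 && !a5 || a3)
= a3 || !a4 || !a4 && (!a5 || !a5) && !!(!a5 || !a5 || a5 && !a5 || a3)
= a3 || !a4 || !a4 && (!a5 || !a5) && (!a5 || !a5 || a5 && !a5 || a3)
= a3 || !a4 || !a4 && (!a5 || !a5) && (!a5 || !a5 || a3)
= a3 || !a4 || !a4 && (!a5 || !a5)
= a3 || !a4 || !a4 && !a5
= a3 || !a4

a3 || !a4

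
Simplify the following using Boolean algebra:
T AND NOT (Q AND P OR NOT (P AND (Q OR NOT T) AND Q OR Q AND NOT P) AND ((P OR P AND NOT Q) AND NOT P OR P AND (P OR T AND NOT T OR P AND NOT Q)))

T AND NOT P

T AND NOT (Q AND P OR NOT (P AND (Q OR NOT T) AND Q OR Q AND NOT P) AND ((P OR P AND NOT Q) AND NOT P OR P AND (P OR T AND NOT T OR P AND NOT Q)))
= T AND NOT (Q AND P OR NOT (P AND (Q OR NOT T) AND Q OR Q AND NOT P) AND ((P OR P AND NOT Q) AND NOT P OR P AND (P OR P AND NOT Q)))   — complement / identity
= T AND NOT (Q AND P OR NOT (P AND (Q OR NOT T) AND Q OR Q AND NOT P) AND (P OR P AND NOT Q))   — distribution
= T AND NOT (Q AND P OR NOT (P AND (Q OR NOT T) AND Q OR Q AND NOT P) AND P)   — absorption
= T AND NOT (Q AND P OR NOT (P AND Q OR Q AND NOT P) AND P)   — absorption
= T AND NOT (Q AND P OR NOT Q AND P)   — distribution
= T AND NOT P   — distribution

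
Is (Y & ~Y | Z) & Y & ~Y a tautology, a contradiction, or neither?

contradiction

(Y & ~Y | Z) & Y & ~Y
= Y & ~Y   (absorption)
= 0   (complement)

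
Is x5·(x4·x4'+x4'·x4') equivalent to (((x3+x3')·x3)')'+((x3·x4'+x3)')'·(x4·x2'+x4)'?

E1: x5·(x4·x4'+x4'·x4')
    = x5·x4'   — distribution
E2: (((x3+x3')·x3)')'+((x3·x4'+x3)')'·(x4·x2'+x4)'
    = (((x3+x3')·x3)')'+(x3')'·(x4·x2'+x4)'   — absorption
    = (((x3+x3')·x3)')'+(x3')'·x4'   — absorption
    = (x3')'+(x3')'·x4'   — complement / identity
    = (x3')'   — absorption
    = x3   — double negation
These differ: at x2=1, x3=1, x4=0, x5=0, E1 = 0 but E2 = 1.

No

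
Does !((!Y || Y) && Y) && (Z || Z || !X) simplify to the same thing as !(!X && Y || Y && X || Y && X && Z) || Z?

E1: !((!Y || Y) && Y) && (Z || Z || !X)
    = !Y && (Z || Z || !X)   — complement / identity
    = !Y && (Z || !X)   — idempotence
E2: !(!X && Y || Y && X || Y && X && Z) || Z
    = !(!X && Y || Y && X) || Z   — absorption
    = !Y || Z   — distribution
These differ: at X=1, Y=1, Z=1, E1 = 0 but E2 = 1.

No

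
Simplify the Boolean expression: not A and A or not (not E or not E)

not A and A or not (not E or not E)
= not (not E or not E)   [complement / identity]
= E and E   [De Morgan]
= E   [idempotence]

E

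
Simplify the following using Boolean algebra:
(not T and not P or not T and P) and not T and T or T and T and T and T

T

(not T and not P or not T and P) and not T and T or T and T and T and T
= not T and not T and T or T and T and T and T   — distribution
= not T and T or T and T and T and T   — idempotence
= not T and T or T and T   — idempotence
= T   — distribution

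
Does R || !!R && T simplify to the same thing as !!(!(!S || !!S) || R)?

E1: R || !!R && T
    = R || R && T
    = R
E2: !!(!(!S || !!S) || R)
    = !!(S && !S || R)
    = !!R
    = R
Both reduce to R, so they are equivalent.

Yes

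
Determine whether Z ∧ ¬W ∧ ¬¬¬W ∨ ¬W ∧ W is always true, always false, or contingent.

Z ∧ ¬W ∧ ¬¬¬W ∨ ¬W ∧ W
= Z ∧ ¬W ∧ ¬¬¬W   (complement / identity)
= Z ∧ ¬W ∧ ¬W   (double negation)
= Z ∧ ¬W   (idempotence)
This depends on W, Z, so it is not a constant.

contingent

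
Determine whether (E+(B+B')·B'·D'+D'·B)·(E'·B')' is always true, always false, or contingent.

(E+(B+B')·B'·D'+D'·B)·(E'·B')'
= (E+B'·D'+D'·B)·(E'·B')'   (complement / identity)
= (E+B'·D'+D'·B)·(E+B)   (De Morgan)
= (E+D')·(E+B)   (distribution)
= E+D'·B   (distribution)
This depends on B, D, E, so it is not a constant.

contingent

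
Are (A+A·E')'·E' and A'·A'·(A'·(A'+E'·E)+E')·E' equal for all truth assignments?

E1: (A+A·E')'·E'
    = A'·E'   (absorption)
E2: A'·A'·(A'·(A'+E'·E)+E')·E'
    = A'·A'·(A'·A'+E')·E'   (complement / identity)
    = A'·A'·E'   (absorption)
    = A'·E'   (idempotence)
Both reduce to A'·E', so they are equivalent.

Yes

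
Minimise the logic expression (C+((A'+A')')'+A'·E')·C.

(C+((A'+A')')'+A'·E')·C
= (C+(A·A)'+A'·E')·C   — De Morgan
= (C+A'+A'·E')·C   — idempotence
= (C+A')·C   — absorption
= C   — absorption

C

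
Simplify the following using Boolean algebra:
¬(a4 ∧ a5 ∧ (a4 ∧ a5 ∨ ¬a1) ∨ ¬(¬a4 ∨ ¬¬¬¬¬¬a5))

¬(a4 ∧ a5 ∧ (a4 ∧ a5 ∨ ¬a1) ∨ ¬(¬a4 ∨ ¬¬¬¬¬¬a5))
= ¬(a4 ∧ a5 ∧ (a4 ∧ a5 ∨ ¬a1) ∨ a4 ∧ ¬¬¬¬¬a5)   [De Morgan]
= ¬(a4 ∧ a5 ∨ a4 ∧ ¬¬¬¬¬a5)   [absorption]
= ¬(a4 ∧ a5 ∨ a4 ∧ ¬¬¬a5)   [double negation]
= ¬(a4 ∧ a5 ∨ a4 ∧ ¬a5)   [double negation]
= ¬a4   [distribution]

¬a4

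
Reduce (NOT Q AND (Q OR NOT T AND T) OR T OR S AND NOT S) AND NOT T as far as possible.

(NOT Q AND (Q OR NOT T AND T) OR T OR S AND NOT S) AND NOT T
= (NOT Q AND Q OR T OR S AND NOT S) AND NOT T   — complement / identity
= (T OR S AND NOT S) AND NOT T   — complement / identity
= T AND NOT T   — complement / identity
= FALSE   — complement

FALSE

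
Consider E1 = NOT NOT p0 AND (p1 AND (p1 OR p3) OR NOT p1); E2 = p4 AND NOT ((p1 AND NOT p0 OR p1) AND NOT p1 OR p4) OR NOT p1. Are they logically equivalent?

No

E1: NOT NOT p0 AND (p1 AND (p1 OR p3) OR NOT p1)
    = p0 AND (p1 AND (p1 OR p3) OR NOT p1)
    = p0 AND (p1 OR NOT p1)
    = p0
E2: p4 AND NOT ((p1 AND NOT p0 OR p1) AND NOT p1 OR p4) OR NOT p1
    = p4 AND NOT (p1 AND NOT p1 OR p4) OR NOT p1
    = p4 AND NOT p4 OR NOT p1
    = NOT p1
These differ: at p0=0, p1=0, p3=1, p4=0, E1 = 0 but E2 = 1.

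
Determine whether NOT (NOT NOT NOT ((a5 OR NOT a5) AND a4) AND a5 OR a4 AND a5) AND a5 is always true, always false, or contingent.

always false

NOT (NOT NOT NOT ((a5 OR NOT a5) AND a4) AND a5 OR a4 AND a5) AND a5
= NOT (NOT NOT NOT a4 AND a5 OR a4 AND a5) AND a5   [complement / identity]
= NOT (NOT a4 AND a5 OR a4 AND a5) AND a5   [double negation]
= NOT a5 AND a5   [distribution]
= FALSE   [complement]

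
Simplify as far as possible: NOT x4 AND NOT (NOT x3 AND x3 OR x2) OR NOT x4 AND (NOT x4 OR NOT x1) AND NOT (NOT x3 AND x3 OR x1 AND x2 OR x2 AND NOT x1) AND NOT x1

NOT x4 AND NOT x2

NOT x4 AND NOT (NOT x3 AND x3 OR x2) OR NOT x4 AND (NOT x4 OR NOT x1) AND NOT (NOT x3 AND x3 OR x1 AND x2 OR x2 AND NOT x1) AND NOT x1
= NOT x4 AND NOT (NOT x3 AND x3 OR x2) OR NOT x4 AND (NOT x4 OR NOT x1) AND NOT (NOT x3 AND x3 OR x2) AND NOT x1   (distribution)
= NOT x4 AND NOT (NOT x3 AND x3 OR x2) OR NOT x4 AND NOT (NOT x3 AND x3 OR x2) AND NOT x1   (absorption)
= NOT x4 AND NOT (NOT x3 AND x3 OR x2)   (absorption)
= NOT x4 AND NOT x2   (complement / identity)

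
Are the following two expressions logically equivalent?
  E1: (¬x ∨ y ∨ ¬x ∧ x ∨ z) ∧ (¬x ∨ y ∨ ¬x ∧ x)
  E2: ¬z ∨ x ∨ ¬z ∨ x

E1: (¬x ∨ y ∨ ¬x ∧ x ∨ z) ∧ (¬x ∨ y ∨ ¬x ∧ x)
    = ¬x ∨ y ∨ ¬x ∧ x   — absorption
    = ¬x ∨ y   — complement / identity
E2: ¬z ∨ x ∨ ¬z ∨ x
    = ¬z ∨ x   — idempotence
These differ: at x=1, y=0, z=1, E1 = 0 but E2 = 1.

No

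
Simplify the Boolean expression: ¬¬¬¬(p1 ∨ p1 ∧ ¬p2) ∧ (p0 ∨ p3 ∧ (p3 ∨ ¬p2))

¬¬¬¬(p1 ∨ p1 ∧ ¬p2) ∧ (p0 ∨ p3 ∧ (p3 ∨ ¬p2))
= ¬¬¬¬(p1 ∨ p1 ∧ ¬p2) ∧ (p0 ∨ p3)   — absorption
= ¬¬(p1 ∨ p1 ∧ ¬p2) ∧ (p0 ∨ p3)   — double negation
= ¬¬p1 ∧ (p0 ∨ p3)   — absorption
= p1 ∧ (p0 ∨ p3)   — double negation

p1 ∧ (p0 ∨ p3)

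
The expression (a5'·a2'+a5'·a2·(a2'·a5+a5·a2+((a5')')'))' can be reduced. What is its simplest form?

(a5'·a2'+a5'·a2·(a2'·a5+a5·a2+((a5')')'))'
= (a5'·a2'+a5'·a2·(a5+((a5')')'))'   (distribution)
= (a5'·a2'+a5'·a2·(a5+a5'))'   (double negation)
= (a5'·a2'+a5'·a2)'   (complement / identity)
= (a5')'   (distribution)
= a5   (double negation)

a5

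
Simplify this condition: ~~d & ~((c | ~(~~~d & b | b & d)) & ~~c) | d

d

~~d & ~((c | ~(~~~d & b | b & d)) & ~~c) | d
= ~~d & ~((c | ~(~d & b | b & d)) & ~~c) | d   [double negation]
= ~~d & ~((c | ~b) & ~~c) | d   [distribution]
= d & ~((c | ~b) & ~~c) | d   [double negation]
= d & ~((c | ~b) & c) | d   [double negation]
= d & ~c | d   [absorption]
= d   [absorption]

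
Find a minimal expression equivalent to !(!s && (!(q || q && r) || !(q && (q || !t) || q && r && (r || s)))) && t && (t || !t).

!(!s && (!(q || q && r) || !(q && (q || !t) || q && r && (r || s)))) && t && (t || !t)
= !(!s && (!(q || q && r) || !(q && (q || !t) || q && r && (r || s)))) && t   — complement / identity
= !(!s && (!(q || q && r) || !(q || q && r && (r || s)))) && t   — absorption
= !(!s && (!(q || q && r) || !(q || q && r))) && t   — absorption
= !(!s && !(q || q && r)) && t   — idempotence
= (s || q || q && r) && t   — De Morgan
= (s || q) && t   — absorption

(s || q) && t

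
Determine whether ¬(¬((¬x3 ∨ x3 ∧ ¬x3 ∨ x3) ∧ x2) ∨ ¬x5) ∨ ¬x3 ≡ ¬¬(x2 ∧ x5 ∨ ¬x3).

E1: ¬(¬((¬x3 ∨ x3 ∧ ¬x3 ∨ x3) ∧ x2) ∨ ¬x5) ∨ ¬x3
    = ¬(¬((¬x3 ∨ x3) ∧ x2) ∨ ¬x5) ∨ ¬x3   [complement / identity]
    = ¬(¬x2 ∨ ¬x5) ∨ ¬x3   [complement / identity]
    = x2 ∧ x5 ∨ ¬x3   [De Morgan]
E2: ¬¬(x2 ∧ x5 ∨ ¬x3)
    = x2 ∧ x5 ∨ ¬x3   [double negation]
Both reduce to x2 ∧ x5 ∨ ¬x3, so they are equivalent.

Yes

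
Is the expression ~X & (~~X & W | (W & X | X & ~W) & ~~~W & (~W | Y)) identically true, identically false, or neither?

identically false

~X & (~~X & W | (W & X | X & ~W) & ~~~W & (~W | Y))
= ~X & (~~X & W | (W & X | X & ~W) & ~W & (~W | Y))
= ~X & (~~X & W | X & ~W & (~W | Y))
= ~X & (~~X & W | X & ~W)
= ~X & (X & W | X & ~W)
= ~X & X
= 0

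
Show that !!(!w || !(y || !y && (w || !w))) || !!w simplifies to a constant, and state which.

!!(!w || !(y || !y && (w || !w))) || !!w
= !!(!w || !(y || !y)) || !!w   (complement / identity)
= !(w && (y || !y)) || !!w   (De Morgan)
= !(w && (y || !y)) || w   (double negation)
= !w || w   (complement / identity)
= true   (complement)

true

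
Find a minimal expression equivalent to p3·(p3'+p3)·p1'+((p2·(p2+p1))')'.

p3·(p3'+p3)·p1'+((p2·(p2+p1))')'
= p3·(p3'+p3)·p1'+p2·(p2+p1)   (double negation)
= p3·p1'+p2·(p2+p1)   (complement / identity)
= p3·p1'+p2   (absorption)

p3·p1'+p2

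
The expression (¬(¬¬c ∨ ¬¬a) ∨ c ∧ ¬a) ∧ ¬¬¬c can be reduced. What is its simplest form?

(¬(¬¬c ∨ ¬¬a) ∨ c ∧ ¬a) ∧ ¬¬¬c
= (¬(¬¬c ∨ ¬¬a) ∨ c ∧ ¬a) ∧ ¬c
= (¬c ∧ ¬a ∨ c ∧ ¬a) ∧ ¬c
= ¬a ∧ ¬c

¬a ∧ ¬c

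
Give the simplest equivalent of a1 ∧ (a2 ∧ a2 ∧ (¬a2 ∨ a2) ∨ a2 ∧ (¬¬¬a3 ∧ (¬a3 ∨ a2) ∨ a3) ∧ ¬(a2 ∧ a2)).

a1 ∧ (a2 ∧ a2 ∧ (¬a2 ∨ a2) ∨ a2 ∧ (¬¬¬a3 ∧ (¬a3 ∨ a2) ∨ a3) ∧ ¬(a2 ∧ a2))
= a1 ∧ (a2 ∧ a2 ∧ (¬a2 ∨ a2) ∨ a2 ∧ (¬a3 ∧ (¬a3 ∨ a2) ∨ a3) ∧ ¬(a2 ∧ a2))   — double negation
= a1 ∧ (a2 ∧ a2 ∨ a2 ∧ (¬a3 ∧ (¬a3 ∨ a2) ∨ a3) ∧ ¬(a2 ∧ a2))   — complement / identity
= a1 ∧ (a2 ∧ a2 ∨ a2 ∧ (¬a3 ∨ a3) ∧ ¬(a2 ∧ a2))   — absorption
= a1 ∧ (a2 ∧ a2 ∨ a2 ∧ ¬(a2 ∧ a2))   — complement / identity
= a1 ∧ (a2 ∧ a2 ∨ a2 ∧ ¬a2)   — idempotence
= a1 ∧ a2   — distribution

a1 ∧ a2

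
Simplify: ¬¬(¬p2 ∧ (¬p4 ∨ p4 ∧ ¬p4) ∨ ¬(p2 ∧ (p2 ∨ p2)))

¬p2

¬¬(¬p2 ∧ (¬p4 ∨ p4 ∧ ¬p4) ∨ ¬(p2 ∧ (p2 ∨ p2)))
= ¬¬(¬p2 ∧ (¬p4 ∨ p4 ∧ ¬p4) ∨ ¬(p2 ∧ p2))   (idempotence)
= ¬¬(¬p2 ∧ (¬p4 ∨ p4 ∧ ¬p4) ∨ ¬p2)   (idempotence)
= ¬p2 ∧ (¬p4 ∨ p4 ∧ ¬p4) ∨ ¬p2   (double negation)
= ¬p2 ∧ ¬p4 ∨ ¬p2   (complement / identity)
= ¬p2   (absorption)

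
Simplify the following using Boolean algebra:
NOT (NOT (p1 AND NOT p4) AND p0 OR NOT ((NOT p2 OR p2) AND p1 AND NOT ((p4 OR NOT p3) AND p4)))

NOT (NOT (p1 AND NOT p4) AND p0 OR NOT ((NOT p2 OR p2) AND p1 AND NOT ((p4 OR NOT p3) AND p4)))
= NOT (NOT (p1 AND NOT p4) AND p0 OR NOT (p1 AND NOT ((p4 OR NOT p3) AND p4)))   (complement / identity)
= NOT (NOT (p1 AND NOT p4) AND p0 OR NOT (p1 AND NOT p4))   (absorption)
= NOT NOT (p1 AND NOT p4)   (absorption)
= p1 AND NOT p4   (double negation)

p1 AND NOT p4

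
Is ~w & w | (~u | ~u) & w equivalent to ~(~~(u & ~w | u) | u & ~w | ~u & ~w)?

E1: ~w & w | (~u | ~u) & w
    = (~u | ~u) & w
    = ~u & w
E2: ~(~~(u & ~w | u) | u & ~w | ~u & ~w)
    = ~(~~u | u & ~w | ~u & ~w)
    = ~(~~u | ~w)
    = ~u & w
Both reduce to ~u & w, so they are equivalent.

Yes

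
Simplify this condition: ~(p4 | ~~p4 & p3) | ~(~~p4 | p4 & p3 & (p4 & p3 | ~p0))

~p4

~(p4 | ~~p4 & p3) | ~(~~p4 | p4 & p3 & (p4 & p3 | ~p0))
= ~(p4 | ~~p4 & p3) | ~(~~p4 | p4 & p3)   (absorption)
= ~(p4 | ~~p4 & p3) | ~(p4 | p4 & p3)   (double negation)
= ~(p4 | p4 & p3) | ~(p4 | p4 & p3)   (double negation)
= ~(p4 | p4 & p3)   (idempotence)
= ~p4   (absorption)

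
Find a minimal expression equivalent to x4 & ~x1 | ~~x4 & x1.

x4

x4 & ~x1 | ~~x4 & x1
= x4 & ~x1 | x4 & x1
= x4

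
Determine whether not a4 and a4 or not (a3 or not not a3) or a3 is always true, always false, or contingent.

not a4 and a4 or not (a3 or not not a3) or a3
= not a4 and a4 or not (a3 or a3) or a3   — double negation
= not (a3 or a3) or a3   — complement / identity
= not a3 or a3   — idempotence
= True   — complement

always true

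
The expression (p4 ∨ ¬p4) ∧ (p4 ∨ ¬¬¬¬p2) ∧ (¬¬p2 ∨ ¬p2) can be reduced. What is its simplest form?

p4 ∨ p2

(p4 ∨ ¬p4) ∧ (p4 ∨ ¬¬¬¬p2) ∧ (¬¬p2 ∨ ¬p2)
= (p4 ∨ ¬¬¬¬p2) ∧ (¬¬p2 ∨ ¬p2)   — complement / identity
= (p4 ∨ ¬¬¬¬p2) ∧ (p2 ∨ ¬p2)   — double negation
= p4 ∨ ¬¬¬¬p2   — complement / identity
= p4 ∨ ¬¬p2   — double negation
= p4 ∨ p2   — double negation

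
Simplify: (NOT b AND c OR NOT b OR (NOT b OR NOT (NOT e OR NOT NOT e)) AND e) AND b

(NOT b AND c OR NOT b OR (NOT b OR NOT (NOT e OR NOT NOT e)) AND e) AND b
= (NOT b AND c OR NOT b OR (NOT b OR e AND NOT e) AND e) AND b   (De Morgan)
= (NOT b AND c OR NOT b OR NOT b AND e) AND b   (complement / identity)
= (NOT b OR NOT b AND e) AND b   (absorption)
= NOT b AND b   (absorption)
= FALSE   (complement)

FALSE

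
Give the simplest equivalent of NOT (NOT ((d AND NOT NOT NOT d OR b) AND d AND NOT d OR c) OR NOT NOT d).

c AND NOT d

NOT (NOT ((d AND NOT NOT NOT d OR b) AND d AND NOT d OR c) OR NOT NOT d)
= NOT (NOT ((d AND NOT d OR b) AND d AND NOT d OR c) OR NOT NOT d)   (double negation)
= NOT (NOT (d AND NOT d OR c) OR NOT NOT d)   (absorption)
= NOT (NOT c OR NOT NOT d)   (complement / identity)
= c AND NOT d   (De Morgan)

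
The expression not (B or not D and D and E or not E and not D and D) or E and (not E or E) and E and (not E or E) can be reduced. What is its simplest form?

not (B or not D and D and E or not E and not D and D) or E and (not E or E) and E and (not E or E)
= not (B or not D and D) or E and (not E or E) and E and (not E or E)   [distribution]
= not (B or not D and D) or E and (not E or E)   [idempotence]
= not (B or not D and D) or E   [complement / identity]
= not B or E   [complement / identity]

not B or E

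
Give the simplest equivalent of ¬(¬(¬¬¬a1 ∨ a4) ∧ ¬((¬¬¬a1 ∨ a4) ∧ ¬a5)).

¬a1 ∨ a4

¬(¬(¬¬¬a1 ∨ a4) ∧ ¬((¬¬¬a1 ∨ a4) ∧ ¬a5))
= ¬¬¬a1 ∨ a4 ∨ (¬¬¬a1 ∨ a4) ∧ ¬a5
= ¬¬¬a1 ∨ a4
= ¬a1 ∨ a4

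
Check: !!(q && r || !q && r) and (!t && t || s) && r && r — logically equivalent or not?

No

E1: !!(q && r || !q && r)
    = !!r   [distribution]
    = r   [double negation]
E2: (!t && t || s) && r && r
    = s && r && r   [complement / identity]
    = s && r   [idempotence]
These differ: at q=0, r=1, s=0, t=0, E1 = 1 but E2 = 0.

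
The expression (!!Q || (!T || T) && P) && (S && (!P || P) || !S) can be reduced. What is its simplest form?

Q || P

(!!Q || (!T || T) && P) && (S && (!P || P) || !S)
= (!!Q || P) && (S && (!P || P) || !S)   — complement / identity
= (!!Q || P) && (S || !S)   — complement / identity
= (Q || P) && (S || !S)   — double negation
= Q || P   — complement / identity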